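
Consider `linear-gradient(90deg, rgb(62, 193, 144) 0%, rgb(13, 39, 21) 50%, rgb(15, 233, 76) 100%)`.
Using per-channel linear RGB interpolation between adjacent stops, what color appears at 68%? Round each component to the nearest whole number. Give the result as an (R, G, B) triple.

(14, 109, 41)

68% lies between the 50% and 100% stops, so the local fraction is t = (68 − 50)/(100 − 50) = 18/50 ≈ 0.36.
R = 13 + 0.36 × (15 − 13) = 13.72 → 14
G = 39 + 0.36 × (233 − 39) = 108.84 → 109
B = 21 + 0.36 × (76 − 21) = 40.8 → 41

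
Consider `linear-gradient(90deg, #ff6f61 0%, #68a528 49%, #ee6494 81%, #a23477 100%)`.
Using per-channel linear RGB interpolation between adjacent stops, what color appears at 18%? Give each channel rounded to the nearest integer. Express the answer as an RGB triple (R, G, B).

18% lies between the 0% and 49% stops, so the local fraction is t = (18 − 0)/(49 − 0) = 18/49 ≈ 0.3673.
#ff6f61 → (255, 111, 97); #68a528 → (104, 165, 40).
R = 255 + 0.3673 × (104 − 255) = 199.538 → 200
G = 111 + 0.3673 × (165 − 111) = 130.834 → 131
B = 97 + 0.3673 × (40 − 97) = 76.064 → 76

(200, 131, 76)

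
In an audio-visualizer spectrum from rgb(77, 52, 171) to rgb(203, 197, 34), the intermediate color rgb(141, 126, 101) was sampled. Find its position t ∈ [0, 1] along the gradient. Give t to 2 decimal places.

Invert the lerp on the G channel (largest span, 145): t = (126 − 52) / (197 − 52) = 74/145 = 0.51034.
Check on R: (141 − 77)/(203 − 77) = 0.5079 ✓

0.51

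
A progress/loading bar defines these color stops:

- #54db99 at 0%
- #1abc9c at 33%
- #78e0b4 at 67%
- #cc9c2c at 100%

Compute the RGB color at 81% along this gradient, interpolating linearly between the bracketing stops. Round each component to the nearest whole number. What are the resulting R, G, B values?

81% lies between the 67% and 100% stops, so the local fraction is t = (81 − 67)/(100 − 67) = 14/33 ≈ 0.4242.
#78e0b4 → (120, 224, 180); #cc9c2c → (204, 156, 44).
R = 120 + 0.4242 × (204 − 120) = 155.633 → 156
G = 224 + 0.4242 × (156 − 224) = 195.154 → 195
B = 180 + 0.4242 × (44 − 180) = 122.309 → 122

(156, 195, 122)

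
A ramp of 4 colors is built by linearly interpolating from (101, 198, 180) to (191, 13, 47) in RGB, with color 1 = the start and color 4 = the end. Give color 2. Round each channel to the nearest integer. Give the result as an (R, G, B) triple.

With 4 swatches and endpoints inclusive, swatch 2 sits at t = (2 − 1)/(4 − 1) = 1/3 ≈ 0.3333.
R = 101 + 0.3333 × (191 − 101) = 130.997 → 131
G = 198 + 0.3333 × (13 − 198) = 136.339 → 136
B = 180 + 0.3333 × (47 − 180) = 135.671 → 136

(131, 136, 136)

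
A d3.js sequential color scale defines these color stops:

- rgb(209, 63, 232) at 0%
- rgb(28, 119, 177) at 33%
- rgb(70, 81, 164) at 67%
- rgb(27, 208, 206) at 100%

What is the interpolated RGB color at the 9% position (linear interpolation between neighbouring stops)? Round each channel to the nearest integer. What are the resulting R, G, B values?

9% lies between the 0% and 33% stops, so the local fraction is t = (9 − 0)/(33 − 0) = 9/33 ≈ 0.2727.
R = 209 + 0.2727 × (28 − 209) = 159.641 → 160
G = 63 + 0.2727 × (119 − 63) = 78.271 → 78
B = 232 + 0.2727 × (177 − 232) = 217.001 → 217

(160, 78, 217)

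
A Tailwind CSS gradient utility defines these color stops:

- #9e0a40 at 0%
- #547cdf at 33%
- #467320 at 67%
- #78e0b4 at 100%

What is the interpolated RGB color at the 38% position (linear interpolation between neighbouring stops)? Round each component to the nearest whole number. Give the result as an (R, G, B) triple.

38% lies between the 33% and 67% stops, so the local fraction is t = (38 − 33)/(67 − 33) = 5/34 ≈ 0.1471.
#547cdf → (84, 124, 223); #467320 → (70, 115, 32).
R = 84 + 0.1471 × (70 − 84) = 81.941 → 82
G = 124 + 0.1471 × (115 − 124) = 122.676 → 123
B = 223 + 0.1471 × (32 − 223) = 194.904 → 195

(82, 123, 195)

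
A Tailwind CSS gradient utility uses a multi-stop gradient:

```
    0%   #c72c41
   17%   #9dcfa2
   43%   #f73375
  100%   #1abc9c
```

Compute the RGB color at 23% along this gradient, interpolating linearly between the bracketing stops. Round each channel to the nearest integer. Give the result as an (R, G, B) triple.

(178, 171, 152)

23% lies between the 17% and 43% stops, so the local fraction is t = (23 − 17)/(43 − 17) = 6/26 ≈ 0.2308.
#9dcfa2 → (157, 207, 162); #f73375 → (247, 51, 117).
R = 157 + 0.2308 × (247 − 157) = 177.772 → 178
G = 207 + 0.2308 × (51 − 207) = 170.995 → 171
B = 162 + 0.2308 × (117 − 162) = 151.614 → 152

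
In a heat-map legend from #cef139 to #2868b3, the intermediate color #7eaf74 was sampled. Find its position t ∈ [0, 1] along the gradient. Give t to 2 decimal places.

0.48

Invert the lerp on the R channel (largest span, 166): t = (126 − 206) / (40 − 206) = -80/-166 = 0.48193.
Check on G: (175 − 241)/(104 − 241) = 0.4818 ✓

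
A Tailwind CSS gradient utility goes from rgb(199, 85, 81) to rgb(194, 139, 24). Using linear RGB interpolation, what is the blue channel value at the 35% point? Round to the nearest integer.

61

B = 81 + 0.35 × (24 − 81) = 61.05 → 61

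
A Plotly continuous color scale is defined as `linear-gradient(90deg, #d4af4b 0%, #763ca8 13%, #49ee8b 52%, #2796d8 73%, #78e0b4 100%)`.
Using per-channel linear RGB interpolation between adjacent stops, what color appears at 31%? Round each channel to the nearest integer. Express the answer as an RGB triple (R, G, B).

31% lies between the 13% and 52% stops, so the local fraction is t = (31 − 13)/(52 − 13) = 18/39 ≈ 0.4615.
#763ca8 → (118, 60, 168); #49ee8b → (73, 238, 139).
R = 118 + 0.4615 × (73 − 118) = 97.233 → 97
G = 60 + 0.4615 × (238 − 60) = 142.147 → 142
B = 168 + 0.4615 × (139 − 168) = 154.617 → 155

(97, 142, 155)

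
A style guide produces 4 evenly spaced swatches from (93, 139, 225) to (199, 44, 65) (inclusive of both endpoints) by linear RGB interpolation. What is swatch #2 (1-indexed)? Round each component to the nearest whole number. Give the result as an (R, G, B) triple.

With 4 swatches and endpoints inclusive, swatch 2 sits at t = (2 − 1)/(4 − 1) = 1/3 ≈ 0.3333.
R = 93 + 0.3333 × (199 − 93) = 128.33 → 128
G = 139 + 0.3333 × (44 − 139) = 107.337 → 107
B = 225 + 0.3333 × (65 − 225) = 171.672 → 172

(128, 107, 172)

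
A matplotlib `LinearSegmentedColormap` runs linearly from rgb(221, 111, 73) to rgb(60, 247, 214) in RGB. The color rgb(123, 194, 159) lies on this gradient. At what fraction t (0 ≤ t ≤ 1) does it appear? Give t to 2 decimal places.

Invert the lerp on the R channel (largest span, 161): t = (123 − 221) / (60 − 221) = -98/-161 = 0.6087.
Check on G: (194 − 111)/(247 − 111) = 0.6103 ✓

0.61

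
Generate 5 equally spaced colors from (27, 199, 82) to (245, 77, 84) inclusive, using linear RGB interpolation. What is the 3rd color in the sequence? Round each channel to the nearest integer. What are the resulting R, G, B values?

With 5 swatches and endpoints inclusive, swatch 3 sits at t = (3 − 1)/(5 − 1) = 2/4 ≈ 0.5.
R = 27 + 0.5 × (245 − 27) = 136 → 136
G = 199 + 0.5 × (77 − 199) = 138 → 138
B = 82 + 0.5 × (84 − 82) = 83 → 83

(136, 138, 83)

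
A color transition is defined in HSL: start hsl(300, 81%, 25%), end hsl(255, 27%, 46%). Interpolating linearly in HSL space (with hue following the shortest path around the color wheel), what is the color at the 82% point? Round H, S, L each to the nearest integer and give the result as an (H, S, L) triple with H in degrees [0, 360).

Hue arc: Δh = 255 − 300 = -45° (|Δh| ≤ 180, already the shorter path).
H = 300 + 0.82 × (-45) = 263.1 → 263°
S = 81 + 0.82 × (27 − 81) = 36.72 → 37%
L = 25 + 0.82 × (46 − 25) = 42.22 → 42%

(263, 37, 42)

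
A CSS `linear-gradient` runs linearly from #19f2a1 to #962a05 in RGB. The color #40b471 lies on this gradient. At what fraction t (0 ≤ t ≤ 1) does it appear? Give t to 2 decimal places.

Invert the lerp on the G channel (largest span, 200): t = (180 − 242) / (42 − 242) = -62/-200 = 0.31.
Check on R: (64 − 25)/(150 − 25) = 0.312 ✓

0.31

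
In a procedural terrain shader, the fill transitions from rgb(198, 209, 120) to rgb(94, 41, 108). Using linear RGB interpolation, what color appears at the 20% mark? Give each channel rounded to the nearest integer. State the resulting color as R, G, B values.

20% corresponds to t = 0.2.
R = 198 + 0.2 × (94 − 198) = 198 + 0.2 × -104 = 177.2 → 177
G = 209 + 0.2 × (41 − 209) = 209 + 0.2 × -168 = 175.4 → 175
B = 120 + 0.2 × (108 − 120) = 120 + 0.2 × -12 = 117.6 → 118
So the blended color is (177, 175, 118), about #b1af76.

(177, 175, 118)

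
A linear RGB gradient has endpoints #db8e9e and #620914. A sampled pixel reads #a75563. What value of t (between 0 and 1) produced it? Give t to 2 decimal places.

Invert the lerp on the B channel (largest span, 138): t = (99 − 158) / (20 − 158) = -59/-138 = 0.42754.
Check on R: (167 − 219)/(98 − 219) = 0.4298 ✓

0.43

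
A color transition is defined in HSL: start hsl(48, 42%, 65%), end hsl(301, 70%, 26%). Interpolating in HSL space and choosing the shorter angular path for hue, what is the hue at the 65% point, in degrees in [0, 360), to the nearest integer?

338

Hue: 301 − 48 = 253°, but |253| > 180 so the shorter arc goes the other way: Δh = 253 − 360 = -107°.
H = 48 + 0.65 × (-107) = -21.55 → -22 → -22 mod 360 = 338°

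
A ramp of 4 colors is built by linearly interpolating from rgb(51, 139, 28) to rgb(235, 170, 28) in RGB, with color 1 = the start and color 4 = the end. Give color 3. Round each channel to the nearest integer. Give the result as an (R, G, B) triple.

(174, 160, 28)

With 4 swatches and endpoints inclusive, swatch 3 sits at t = (3 − 1)/(4 − 1) = 2/3 ≈ 0.6667.
R = 51 + 0.6667 × (235 − 51) = 173.673 → 174
G = 139 + 0.6667 × (170 − 139) = 159.668 → 160
B = 28 + 0.6667 × (28 − 28) = 28 → 28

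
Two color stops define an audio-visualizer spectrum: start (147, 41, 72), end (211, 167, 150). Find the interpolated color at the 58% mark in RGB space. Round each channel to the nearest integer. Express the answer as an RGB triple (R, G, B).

58% corresponds to t = 0.58.
R = 147 + 0.58 × (211 − 147) = 147 + 0.58 × 64 = 184.12 → 184
G = 41 + 0.58 × (167 − 41) = 41 + 0.58 × 126 = 114.08 → 114
B = 72 + 0.58 × (150 − 72) = 72 + 0.58 × 78 = 117.24 → 117
So the blended color is (184, 114, 117), about #b87275.

(184, 114, 117)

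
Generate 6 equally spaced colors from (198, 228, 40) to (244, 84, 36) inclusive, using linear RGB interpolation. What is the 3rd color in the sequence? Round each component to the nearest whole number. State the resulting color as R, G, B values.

With 6 swatches and endpoints inclusive, swatch 3 sits at t = (3 − 1)/(6 − 1) = 2/5 ≈ 0.4.
R = 198 + 0.4 × (244 − 198) = 216.4 → 216
G = 228 + 0.4 × (84 − 228) = 170.4 → 170
B = 40 + 0.4 × (36 − 40) = 38.4 → 38

(216, 170, 38)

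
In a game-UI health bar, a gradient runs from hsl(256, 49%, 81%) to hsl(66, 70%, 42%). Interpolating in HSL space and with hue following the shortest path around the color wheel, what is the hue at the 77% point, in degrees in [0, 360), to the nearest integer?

27

Hue: 66 − 256 = -190°, but |-190| > 180 so the shorter arc goes the other way: Δh = -190 + 360 = 170°.
H = 256 + 0.77 × (170) = 386.9 → 387 → 387 mod 360 = 27°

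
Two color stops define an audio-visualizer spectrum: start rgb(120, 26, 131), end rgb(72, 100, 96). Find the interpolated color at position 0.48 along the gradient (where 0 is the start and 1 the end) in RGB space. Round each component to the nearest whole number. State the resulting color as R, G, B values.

(97, 62, 114)

R = 120 + 0.48 × (72 − 120) = 120 + 0.48 × -48 = 96.96 → 97
G = 26 + 0.48 × (100 − 26) = 26 + 0.48 × 74 = 61.52 → 62
B = 131 + 0.48 × (96 − 131) = 131 + 0.48 × -35 = 114.2 → 114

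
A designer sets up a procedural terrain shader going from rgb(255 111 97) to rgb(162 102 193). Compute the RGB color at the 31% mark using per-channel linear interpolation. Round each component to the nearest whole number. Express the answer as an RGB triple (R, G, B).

(226, 108, 127)

31% corresponds to t = 0.31.
R = 255 + 0.31 × (162 − 255) = 255 + 0.31 × -93 = 226.17 → 226
G = 111 + 0.31 × (102 − 111) = 111 + 0.31 × -9 = 108.21 → 108
B = 97 + 0.31 × (193 − 97) = 97 + 0.31 × 96 = 126.76 → 127
So the blended color is (226, 108, 127), about #e26c7f.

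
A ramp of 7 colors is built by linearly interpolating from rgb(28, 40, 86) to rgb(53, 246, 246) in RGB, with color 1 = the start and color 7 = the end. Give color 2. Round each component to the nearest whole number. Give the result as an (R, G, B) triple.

(32, 74, 113)

With 7 swatches and endpoints inclusive, swatch 2 sits at t = (2 − 1)/(7 − 1) = 1/6 ≈ 0.1667.
R = 28 + 0.1667 × (53 − 28) = 32.167 → 32
G = 40 + 0.1667 × (246 − 40) = 74.34 → 74
B = 86 + 0.1667 × (246 − 86) = 112.672 → 113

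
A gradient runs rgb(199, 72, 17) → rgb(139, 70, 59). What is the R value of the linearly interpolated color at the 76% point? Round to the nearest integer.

153

R = 199 + 0.76 × (139 − 199) = 153.4 → 153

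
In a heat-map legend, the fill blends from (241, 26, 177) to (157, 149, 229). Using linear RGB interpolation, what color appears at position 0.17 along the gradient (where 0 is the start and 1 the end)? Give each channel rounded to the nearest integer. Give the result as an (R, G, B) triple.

(227, 47, 186)

R = 241 + 0.17 × (157 − 241) = 241 + 0.17 × -84 = 226.72 → 227
G = 26 + 0.17 × (149 − 26) = 26 + 0.17 × 123 = 46.91 → 47
B = 177 + 0.17 × (229 − 177) = 177 + 0.17 × 52 = 185.84 → 186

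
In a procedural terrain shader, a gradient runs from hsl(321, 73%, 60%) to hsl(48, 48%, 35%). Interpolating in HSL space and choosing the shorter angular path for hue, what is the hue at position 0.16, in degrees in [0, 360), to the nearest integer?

Hue: 48 − 321 = -273°, but |-273| > 180 so the shorter arc goes the other way: Δh = -273 + 360 = 87°.
H = 321 + 0.16 × (87) = 334.92 → 335°

335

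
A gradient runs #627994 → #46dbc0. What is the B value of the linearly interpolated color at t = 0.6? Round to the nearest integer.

174

B₁ = 148 (from #627994), B₂ = 192 (from #46dbc0).
B = 148 + 0.6 × (192 − 148) = 174.4 → 174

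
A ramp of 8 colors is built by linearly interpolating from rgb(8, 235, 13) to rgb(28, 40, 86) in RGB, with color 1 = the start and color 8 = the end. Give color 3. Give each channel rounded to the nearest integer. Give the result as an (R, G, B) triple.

(14, 179, 34)

With 8 swatches and endpoints inclusive, swatch 3 sits at t = (3 − 1)/(8 − 1) = 2/7 ≈ 0.2857.
R = 8 + 0.2857 × (28 − 8) = 13.714 → 14
G = 235 + 0.2857 × (40 − 235) = 179.288 → 179
B = 13 + 0.2857 × (86 − 13) = 33.856 → 34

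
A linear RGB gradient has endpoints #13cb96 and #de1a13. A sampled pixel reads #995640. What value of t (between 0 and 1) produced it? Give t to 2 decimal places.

Invert the lerp on the R channel (largest span, 203): t = (153 − 19) / (222 − 19) = 134/203 = 0.6601.
Check on G: (86 − 203)/(26 − 203) = 0.661 ✓

0.66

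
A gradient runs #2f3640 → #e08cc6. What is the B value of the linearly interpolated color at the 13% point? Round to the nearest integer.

81

B₁ = 64 (from #2f3640), B₂ = 198 (from #e08cc6).
B = 64 + 0.13 × (198 − 64) = 81.42 → 81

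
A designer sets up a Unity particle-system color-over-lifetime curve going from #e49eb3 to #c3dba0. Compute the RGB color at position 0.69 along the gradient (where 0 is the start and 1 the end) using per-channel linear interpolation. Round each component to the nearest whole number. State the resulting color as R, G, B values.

(205, 200, 166)

#e49eb3 → (228, 158, 179); #c3dba0 → (195, 219, 160).
R = 228 + 0.69 × (195 − 228) = 228 + 0.69 × -33 = 205.23 → 205
G = 158 + 0.69 × (219 − 158) = 158 + 0.69 × 61 = 200.09 → 200
B = 179 + 0.69 × (160 − 179) = 179 + 0.69 × -19 = 165.89 → 166
So the blended color is (205, 200, 166), about #cdc8a6.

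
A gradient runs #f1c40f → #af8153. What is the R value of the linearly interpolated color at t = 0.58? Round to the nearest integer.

R₁ = 241 (from #f1c40f), R₂ = 175 (from #af8153).
R = 241 + 0.58 × (175 − 241) = 202.72 → 203

203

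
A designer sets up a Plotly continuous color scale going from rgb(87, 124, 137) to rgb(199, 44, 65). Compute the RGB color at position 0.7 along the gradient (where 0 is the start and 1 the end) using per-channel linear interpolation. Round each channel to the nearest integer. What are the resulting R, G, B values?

R = 87 + 0.7 × (199 − 87) = 87 + 0.7 × 112 = 165.4 → 165
G = 124 + 0.7 × (44 − 124) = 124 + 0.7 × -80 = 68 → 68
B = 137 + 0.7 × (65 − 137) = 137 + 0.7 × -72 = 86.6 → 87
So the blended color is (165, 68, 87), about #a54457.

(165, 68, 87)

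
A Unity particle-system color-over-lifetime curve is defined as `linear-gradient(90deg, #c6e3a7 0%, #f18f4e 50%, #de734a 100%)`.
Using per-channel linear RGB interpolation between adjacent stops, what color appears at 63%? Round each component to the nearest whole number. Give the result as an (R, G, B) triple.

63% lies between the 50% and 100% stops, so the local fraction is t = (63 − 50)/(100 − 50) = 13/50 ≈ 0.26.
#f18f4e → (241, 143, 78); #de734a → (222, 115, 74).
R = 241 + 0.26 × (222 − 241) = 236.06 → 236
G = 143 + 0.26 × (115 − 143) = 135.72 → 136
B = 78 + 0.26 × (74 − 78) = 76.96 → 77

(236, 136, 77)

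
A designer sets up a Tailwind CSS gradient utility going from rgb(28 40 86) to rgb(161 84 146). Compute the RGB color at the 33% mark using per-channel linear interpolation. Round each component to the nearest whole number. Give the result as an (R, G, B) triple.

33% corresponds to t = 0.33.
R = 28 + 0.33 × (161 − 28) = 28 + 0.33 × 133 = 71.89 → 72
G = 40 + 0.33 × (84 − 40) = 40 + 0.33 × 44 = 54.52 → 55
B = 86 + 0.33 × (146 − 86) = 86 + 0.33 × 60 = 105.8 → 106

(72, 55, 106)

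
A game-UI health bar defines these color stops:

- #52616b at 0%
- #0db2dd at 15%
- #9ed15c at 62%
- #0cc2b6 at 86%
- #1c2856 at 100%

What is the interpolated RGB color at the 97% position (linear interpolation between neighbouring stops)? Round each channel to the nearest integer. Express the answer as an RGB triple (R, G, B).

97% lies between the 86% and 100% stops, so the local fraction is t = (97 − 86)/(100 − 86) = 11/14 ≈ 0.7857.
#0cc2b6 → (12, 194, 182); #1c2856 → (28, 40, 86).
R = 12 + 0.7857 × (28 − 12) = 24.571 → 25
G = 194 + 0.7857 × (40 − 194) = 73.002 → 73
B = 182 + 0.7857 × (86 − 182) = 106.573 → 107

(25, 73, 107)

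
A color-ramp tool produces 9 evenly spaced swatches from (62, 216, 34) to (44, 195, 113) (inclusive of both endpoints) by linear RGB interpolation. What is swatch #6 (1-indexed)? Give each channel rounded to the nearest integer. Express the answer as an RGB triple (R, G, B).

With 9 swatches and endpoints inclusive, swatch 6 sits at t = (6 − 1)/(9 − 1) = 5/8 ≈ 0.625.
R = 62 + 0.625 × (44 − 62) = 50.75 → 51
G = 216 + 0.625 × (195 − 216) = 202.875 → 203
B = 34 + 0.625 × (113 − 34) = 83.375 → 83

(51, 203, 83)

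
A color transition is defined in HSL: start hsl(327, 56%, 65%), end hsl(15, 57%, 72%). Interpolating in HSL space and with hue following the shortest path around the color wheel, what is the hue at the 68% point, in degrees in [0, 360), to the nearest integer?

0

Hue: 15 − 327 = -312°, but |-312| > 180 so the shorter arc goes the other way: Δh = -312 + 360 = 48°.
H = 327 + 0.68 × (48) = 359.64 → 360 → 360 mod 360 = 0°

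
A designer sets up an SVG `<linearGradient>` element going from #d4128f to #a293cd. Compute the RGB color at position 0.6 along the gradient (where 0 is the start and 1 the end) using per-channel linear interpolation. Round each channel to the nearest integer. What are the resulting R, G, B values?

(182, 95, 180)

#d4128f → (212, 18, 143); #a293cd → (162, 147, 205).
R = 212 + 0.6 × (162 − 212) = 212 + 0.6 × -50 = 182 → 182
G = 18 + 0.6 × (147 − 18) = 18 + 0.6 × 129 = 95.4 → 95
B = 143 + 0.6 × (205 − 143) = 143 + 0.6 × 62 = 180.2 → 180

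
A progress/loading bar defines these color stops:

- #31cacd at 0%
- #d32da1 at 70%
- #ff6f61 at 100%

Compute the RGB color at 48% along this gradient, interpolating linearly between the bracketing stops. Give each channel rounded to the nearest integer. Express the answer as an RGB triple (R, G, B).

48% lies between the 0% and 70% stops, so the local fraction is t = (48 − 0)/(70 − 0) = 48/70 ≈ 0.6857.
#31cacd → (49, 202, 205); #d32da1 → (211, 45, 161).
R = 49 + 0.6857 × (211 − 49) = 160.083 → 160
G = 202 + 0.6857 × (45 − 202) = 94.345 → 94
B = 205 + 0.6857 × (161 − 205) = 174.829 → 175

(160, 94, 175)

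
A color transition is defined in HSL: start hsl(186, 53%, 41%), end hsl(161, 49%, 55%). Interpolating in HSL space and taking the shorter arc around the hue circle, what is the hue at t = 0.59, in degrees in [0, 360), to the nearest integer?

171

Hue arc: Δh = 161 − 186 = -25° (|Δh| ≤ 180, already the shorter path).
H = 186 + 0.59 × (-25) = 171.25 → 171°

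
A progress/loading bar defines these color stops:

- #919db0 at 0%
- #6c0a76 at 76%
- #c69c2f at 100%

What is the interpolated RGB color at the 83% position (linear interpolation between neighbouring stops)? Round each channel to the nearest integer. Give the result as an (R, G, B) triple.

83% lies between the 76% and 100% stops, so the local fraction is t = (83 − 76)/(100 − 76) = 7/24 ≈ 0.2917.
#6c0a76 → (108, 10, 118); #c69c2f → (198, 156, 47).
R = 108 + 0.2917 × (198 − 108) = 134.253 → 134
G = 10 + 0.2917 × (156 − 10) = 52.588 → 53
B = 118 + 0.2917 × (47 − 118) = 97.289 → 97

(134, 53, 97)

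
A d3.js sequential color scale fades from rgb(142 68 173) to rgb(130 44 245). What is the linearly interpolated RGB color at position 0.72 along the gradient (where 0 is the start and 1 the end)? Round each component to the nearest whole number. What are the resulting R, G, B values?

(133, 51, 225)

R = 142 + 0.72 × (130 − 142) = 142 + 0.72 × -12 = 133.36 → 133
G = 68 + 0.72 × (44 − 68) = 68 + 0.72 × -24 = 50.72 → 51
B = 173 + 0.72 × (245 − 173) = 173 + 0.72 × 72 = 224.84 → 225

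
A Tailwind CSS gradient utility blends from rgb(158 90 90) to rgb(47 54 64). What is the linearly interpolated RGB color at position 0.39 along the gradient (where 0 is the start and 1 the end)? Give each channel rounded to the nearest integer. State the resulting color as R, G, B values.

R = 158 + 0.39 × (47 − 158) = 158 + 0.39 × -111 = 114.71 → 115
G = 90 + 0.39 × (54 − 90) = 90 + 0.39 × -36 = 75.96 → 76
B = 90 + 0.39 × (64 − 90) = 90 + 0.39 × -26 = 79.86 → 80

(115, 76, 80)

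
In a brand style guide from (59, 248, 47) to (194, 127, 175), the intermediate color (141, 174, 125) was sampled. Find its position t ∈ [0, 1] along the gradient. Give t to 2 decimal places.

0.61

Invert the lerp on the R channel (largest span, 135): t = (141 − 59) / (194 − 59) = 82/135 = 0.60741.
Check on G: (174 − 248)/(127 − 248) = 0.6116 ✓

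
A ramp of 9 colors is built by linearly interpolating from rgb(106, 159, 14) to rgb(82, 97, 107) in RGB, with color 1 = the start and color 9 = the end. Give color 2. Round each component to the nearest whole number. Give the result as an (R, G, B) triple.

(103, 151, 26)

With 9 swatches and endpoints inclusive, swatch 2 sits at t = (2 − 1)/(9 − 1) = 1/8 ≈ 0.125.
R = 106 + 0.125 × (82 − 106) = 103 → 103
G = 159 + 0.125 × (97 − 159) = 151.25 → 151
B = 14 + 0.125 × (107 − 14) = 25.625 → 26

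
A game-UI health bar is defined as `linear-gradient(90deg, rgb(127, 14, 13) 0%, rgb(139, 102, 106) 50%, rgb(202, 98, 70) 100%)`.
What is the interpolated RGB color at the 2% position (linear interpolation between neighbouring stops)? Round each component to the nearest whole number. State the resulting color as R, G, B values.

(127, 18, 17)

2% lies between the 0% and 50% stops, so the local fraction is t = (2 − 0)/(50 − 0) = 2/50 ≈ 0.04.
R = 127 + 0.04 × (139 − 127) = 127.48 → 127
G = 14 + 0.04 × (102 − 14) = 17.52 → 18
B = 13 + 0.04 × (106 − 13) = 16.72 → 17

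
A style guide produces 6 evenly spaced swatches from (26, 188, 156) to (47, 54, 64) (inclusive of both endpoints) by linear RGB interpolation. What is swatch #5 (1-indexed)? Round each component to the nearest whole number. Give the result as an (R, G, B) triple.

(43, 81, 82)

With 6 swatches and endpoints inclusive, swatch 5 sits at t = (5 − 1)/(6 − 1) = 4/5 ≈ 0.8.
R = 26 + 0.8 × (47 − 26) = 42.8 → 43
G = 188 + 0.8 × (54 − 188) = 80.8 → 81
B = 156 + 0.8 × (64 − 156) = 82.4 → 82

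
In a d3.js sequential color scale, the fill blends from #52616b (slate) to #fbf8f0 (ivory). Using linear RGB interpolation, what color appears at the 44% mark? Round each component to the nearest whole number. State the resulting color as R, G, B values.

#52616b → (82, 97, 107); #fbf8f0 → (251, 248, 240).
44% corresponds to t = 0.44.
R = 82 + 0.44 × (251 − 82) = 82 + 0.44 × 169 = 156.36 → 156
G = 97 + 0.44 × (248 − 97) = 97 + 0.44 × 151 = 163.44 → 163
B = 107 + 0.44 × (240 − 107) = 107 + 0.44 × 133 = 165.52 → 166

(156, 163, 166)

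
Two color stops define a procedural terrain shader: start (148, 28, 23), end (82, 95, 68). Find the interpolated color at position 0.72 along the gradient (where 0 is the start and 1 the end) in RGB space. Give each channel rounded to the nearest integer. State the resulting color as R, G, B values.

(100, 76, 55)

R = 148 + 0.72 × (82 − 148) = 148 + 0.72 × -66 = 100.48 → 100
G = 28 + 0.72 × (95 − 28) = 28 + 0.72 × 67 = 76.24 → 76
B = 23 + 0.72 × (68 − 23) = 23 + 0.72 × 45 = 55.4 → 55
So the blended color is (100, 76, 55), about #644c37.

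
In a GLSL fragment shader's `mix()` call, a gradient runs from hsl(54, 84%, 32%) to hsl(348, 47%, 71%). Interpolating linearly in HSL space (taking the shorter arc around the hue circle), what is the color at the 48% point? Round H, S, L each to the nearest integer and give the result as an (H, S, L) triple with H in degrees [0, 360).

Hue: 348 − 54 = 294°, but |294| > 180 so the shorter arc goes the other way: Δh = 294 − 360 = -66°.
H = 54 + 0.48 × (-66) = 22.32 → 22°
S = 84 + 0.48 × (47 − 84) = 66.24 → 66%
L = 32 + 0.48 × (71 − 32) = 50.72 → 51%

(22, 66, 51)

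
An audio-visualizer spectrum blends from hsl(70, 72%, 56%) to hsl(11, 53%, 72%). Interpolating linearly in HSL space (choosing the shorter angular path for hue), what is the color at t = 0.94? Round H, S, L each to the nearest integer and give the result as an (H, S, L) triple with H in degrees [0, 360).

(15, 54, 71)

Hue arc: Δh = 11 − 70 = -59° (|Δh| ≤ 180, already the shorter path).
H = 70 + 0.94 × (-59) = 14.54 → 15°
S = 72 + 0.94 × (53 − 72) = 54.14 → 54%
L = 56 + 0.94 × (72 − 56) = 71.04 → 71%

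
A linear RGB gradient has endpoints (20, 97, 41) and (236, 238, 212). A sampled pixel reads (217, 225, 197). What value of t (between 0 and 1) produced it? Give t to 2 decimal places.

Invert the lerp on the R channel (largest span, 216): t = (217 − 20) / (236 − 20) = 197/216 = 0.91204.
Check on G: (225 − 97)/(238 − 97) = 0.9078 ✓

0.91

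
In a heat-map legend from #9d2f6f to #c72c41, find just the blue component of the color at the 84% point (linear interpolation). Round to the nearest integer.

B₁ = 111 (from #9d2f6f), B₂ = 65 (from #c72c41).
B = 111 + 0.84 × (65 − 111) = 72.36 → 72

72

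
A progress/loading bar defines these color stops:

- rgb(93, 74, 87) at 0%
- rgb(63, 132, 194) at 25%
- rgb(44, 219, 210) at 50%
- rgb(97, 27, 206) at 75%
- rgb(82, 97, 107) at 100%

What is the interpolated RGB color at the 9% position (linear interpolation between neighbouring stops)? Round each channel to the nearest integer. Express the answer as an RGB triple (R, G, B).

9% lies between the 0% and 25% stops, so the local fraction is t = (9 − 0)/(25 − 0) = 9/25 ≈ 0.36.
R = 93 + 0.36 × (63 − 93) = 82.2 → 82
G = 74 + 0.36 × (132 − 74) = 94.88 → 95
B = 87 + 0.36 × (194 − 87) = 125.52 → 126

(82, 95, 126)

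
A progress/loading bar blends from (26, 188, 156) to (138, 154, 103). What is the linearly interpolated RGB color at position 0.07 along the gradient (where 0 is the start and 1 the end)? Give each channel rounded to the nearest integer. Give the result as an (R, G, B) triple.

R = 26 + 0.07 × (138 − 26) = 26 + 0.07 × 112 = 33.84 → 34
G = 188 + 0.07 × (154 − 188) = 188 + 0.07 × -34 = 185.62 → 186
B = 156 + 0.07 × (103 − 156) = 156 + 0.07 × -53 = 152.29 → 152
So the blended color is (34, 186, 152), about #22ba98.

(34, 186, 152)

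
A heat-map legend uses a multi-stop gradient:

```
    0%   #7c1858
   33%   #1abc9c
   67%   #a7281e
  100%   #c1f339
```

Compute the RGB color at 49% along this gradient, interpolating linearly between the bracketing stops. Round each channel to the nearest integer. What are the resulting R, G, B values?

49% lies between the 33% and 67% stops, so the local fraction is t = (49 − 33)/(67 − 33) = 16/34 ≈ 0.4706.
#1abc9c → (26, 188, 156); #a7281e → (167, 40, 30).
R = 26 + 0.4706 × (167 − 26) = 92.355 → 92
G = 188 + 0.4706 × (40 − 188) = 118.351 → 118
B = 156 + 0.4706 × (30 − 156) = 96.704 → 97

(92, 118, 97)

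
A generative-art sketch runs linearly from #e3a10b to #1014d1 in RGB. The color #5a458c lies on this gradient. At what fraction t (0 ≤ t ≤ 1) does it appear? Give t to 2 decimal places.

0.65

Invert the lerp on the R channel (largest span, 211): t = (90 − 227) / (16 − 227) = -137/-211 = 0.64929.
Check on G: (69 − 161)/(20 − 161) = 0.6525 ✓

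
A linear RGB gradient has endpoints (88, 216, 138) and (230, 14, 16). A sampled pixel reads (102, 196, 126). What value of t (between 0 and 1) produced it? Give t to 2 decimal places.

Invert the lerp on the G channel (largest span, 202): t = (196 − 216) / (14 − 216) = -20/-202 = 0.09901.
Check on R: (102 − 88)/(230 − 88) = 0.09859 ✓

0.10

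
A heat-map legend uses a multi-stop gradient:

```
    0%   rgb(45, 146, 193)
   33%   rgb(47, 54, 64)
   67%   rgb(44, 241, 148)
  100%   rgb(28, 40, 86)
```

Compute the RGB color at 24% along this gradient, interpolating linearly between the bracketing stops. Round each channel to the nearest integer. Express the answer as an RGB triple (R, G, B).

(46, 79, 99)

24% lies between the 0% and 33% stops, so the local fraction is t = (24 − 0)/(33 − 0) = 24/33 ≈ 0.7273.
R = 45 + 0.7273 × (47 − 45) = 46.455 → 46
G = 146 + 0.7273 × (54 − 146) = 79.088 → 79
B = 193 + 0.7273 × (64 − 193) = 99.178 → 99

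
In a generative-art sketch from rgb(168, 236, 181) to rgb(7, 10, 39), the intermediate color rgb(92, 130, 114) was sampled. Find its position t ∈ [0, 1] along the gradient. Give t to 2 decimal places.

0.47

Invert the lerp on the G channel (largest span, 226): t = (130 − 236) / (10 − 236) = -106/-226 = 0.46903.
Check on R: (92 − 168)/(7 − 168) = 0.472 ✓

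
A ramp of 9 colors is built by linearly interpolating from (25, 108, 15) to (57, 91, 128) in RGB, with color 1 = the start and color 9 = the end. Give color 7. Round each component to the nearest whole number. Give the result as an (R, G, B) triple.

(49, 95, 100)

With 9 swatches and endpoints inclusive, swatch 7 sits at t = (7 − 1)/(9 − 1) = 6/8 ≈ 0.75.
R = 25 + 0.75 × (57 − 25) = 49 → 49
G = 108 + 0.75 × (91 − 108) = 95.25 → 95
B = 15 + 0.75 × (128 − 15) = 99.75 → 100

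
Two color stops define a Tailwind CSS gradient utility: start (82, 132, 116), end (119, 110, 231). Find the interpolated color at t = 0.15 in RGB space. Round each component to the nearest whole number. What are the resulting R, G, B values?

R = 82 + 0.15 × (119 − 82) = 82 + 0.15 × 37 = 87.55 → 88
G = 132 + 0.15 × (110 − 132) = 132 + 0.15 × -22 = 128.7 → 129
B = 116 + 0.15 × (231 − 116) = 116 + 0.15 × 115 = 133.25 → 133
So the blended color is (88, 129, 133), about #588185.

(88, 129, 133)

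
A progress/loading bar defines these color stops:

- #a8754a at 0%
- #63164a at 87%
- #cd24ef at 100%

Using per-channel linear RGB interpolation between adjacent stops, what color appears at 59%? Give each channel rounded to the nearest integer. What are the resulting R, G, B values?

(121, 53, 74)

59% lies between the 0% and 87% stops, so the local fraction is t = (59 − 0)/(87 − 0) = 59/87 ≈ 0.6782.
#a8754a → (168, 117, 74); #63164a → (99, 22, 74).
R = 168 + 0.6782 × (99 − 168) = 121.204 → 121
G = 117 + 0.6782 × (22 − 117) = 52.571 → 53
B = 74 + 0.6782 × (74 − 74) = 74 → 74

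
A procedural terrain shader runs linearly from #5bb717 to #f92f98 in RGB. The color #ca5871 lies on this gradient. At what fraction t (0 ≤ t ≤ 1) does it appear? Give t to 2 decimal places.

0.70

Invert the lerp on the R channel (largest span, 158): t = (202 − 91) / (249 − 91) = 111/158 = 0.70253.
Check on G: (88 − 183)/(47 − 183) = 0.6985 ✓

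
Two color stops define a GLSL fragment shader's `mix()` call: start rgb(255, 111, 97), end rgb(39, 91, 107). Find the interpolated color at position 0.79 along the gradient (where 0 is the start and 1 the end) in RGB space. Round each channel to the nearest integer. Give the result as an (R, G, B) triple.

R = 255 + 0.79 × (39 − 255) = 255 + 0.79 × -216 = 84.36 → 84
G = 111 + 0.79 × (91 − 111) = 111 + 0.79 × -20 = 95.2 → 95
B = 97 + 0.79 × (107 − 97) = 97 + 0.79 × 10 = 104.9 → 105
So the blended color is (84, 95, 105), about #545f69.

(84, 95, 105)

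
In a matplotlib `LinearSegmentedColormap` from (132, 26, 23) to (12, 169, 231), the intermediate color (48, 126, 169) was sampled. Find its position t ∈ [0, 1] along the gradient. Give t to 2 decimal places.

Invert the lerp on the B channel (largest span, 208): t = (169 − 23) / (231 − 23) = 146/208 = 0.70192.
Check on R: (48 − 132)/(12 − 132) = 0.7 ✓

0.70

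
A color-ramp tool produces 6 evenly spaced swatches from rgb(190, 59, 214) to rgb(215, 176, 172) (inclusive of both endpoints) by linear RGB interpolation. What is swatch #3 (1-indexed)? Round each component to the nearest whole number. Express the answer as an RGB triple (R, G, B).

(200, 106, 197)

With 6 swatches and endpoints inclusive, swatch 3 sits at t = (3 − 1)/(6 − 1) = 2/5 ≈ 0.4.
R = 190 + 0.4 × (215 − 190) = 200 → 200
G = 59 + 0.4 × (176 − 59) = 105.8 → 106
B = 214 + 0.4 × (172 − 214) = 197.2 → 197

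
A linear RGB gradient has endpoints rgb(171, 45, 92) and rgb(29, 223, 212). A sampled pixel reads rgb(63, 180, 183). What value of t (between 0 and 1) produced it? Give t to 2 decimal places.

0.76

Invert the lerp on the G channel (largest span, 178): t = (180 − 45) / (223 − 45) = 135/178 = 0.75843.
Check on R: (63 − 171)/(29 − 171) = 0.7606 ✓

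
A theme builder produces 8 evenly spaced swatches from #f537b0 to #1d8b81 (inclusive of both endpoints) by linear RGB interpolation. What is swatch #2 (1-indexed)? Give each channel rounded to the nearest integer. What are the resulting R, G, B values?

With 8 swatches and endpoints inclusive, swatch 2 sits at t = (2 − 1)/(8 − 1) = 1/7 ≈ 0.1429.
#f537b0 → (245, 55, 176); #1d8b81 → (29, 139, 129).
R = 245 + 0.1429 × (29 − 245) = 214.134 → 214
G = 55 + 0.1429 × (139 − 55) = 67.004 → 67
B = 176 + 0.1429 × (129 − 176) = 169.284 → 169

(214, 67, 169)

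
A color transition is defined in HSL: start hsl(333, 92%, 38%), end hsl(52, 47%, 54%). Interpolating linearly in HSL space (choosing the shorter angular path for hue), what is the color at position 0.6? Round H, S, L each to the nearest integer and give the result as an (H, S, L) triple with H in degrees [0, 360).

Hue: 52 − 333 = -281°, but |-281| > 180 so the shorter arc goes the other way: Δh = -281 + 360 = 79°.
H = 333 + 0.6 × (79) = 380.4 → 380 → 380 mod 360 = 20°
S = 92 + 0.6 × (47 − 92) = 65 → 65%
L = 38 + 0.6 × (54 − 38) = 47.6 → 48%

(20, 65, 48)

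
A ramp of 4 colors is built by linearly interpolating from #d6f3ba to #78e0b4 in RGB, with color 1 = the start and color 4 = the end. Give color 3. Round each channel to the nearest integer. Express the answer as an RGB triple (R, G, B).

With 4 swatches and endpoints inclusive, swatch 3 sits at t = (3 − 1)/(4 − 1) = 2/3 ≈ 0.6667.
#d6f3ba → (214, 243, 186); #78e0b4 → (120, 224, 180).
R = 214 + 0.6667 × (120 − 214) = 151.33 → 151
G = 243 + 0.6667 × (224 − 243) = 230.333 → 230
B = 186 + 0.6667 × (180 − 186) = 182 → 182

(151, 230, 182)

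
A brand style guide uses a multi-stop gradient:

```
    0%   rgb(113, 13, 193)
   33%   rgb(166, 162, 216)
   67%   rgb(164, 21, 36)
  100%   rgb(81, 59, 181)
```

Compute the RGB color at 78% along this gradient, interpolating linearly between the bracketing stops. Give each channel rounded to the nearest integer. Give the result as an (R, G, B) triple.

(136, 34, 84)

78% lies between the 67% and 100% stops, so the local fraction is t = (78 − 67)/(100 − 67) = 11/33 ≈ 0.3333.
R = 164 + 0.3333 × (81 − 164) = 136.336 → 136
G = 21 + 0.3333 × (59 − 21) = 33.665 → 34
B = 36 + 0.3333 × (181 − 36) = 84.328 → 84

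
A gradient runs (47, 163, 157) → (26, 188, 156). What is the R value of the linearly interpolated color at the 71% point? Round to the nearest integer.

32

R = 47 + 0.71 × (26 − 47) = 32.09 → 32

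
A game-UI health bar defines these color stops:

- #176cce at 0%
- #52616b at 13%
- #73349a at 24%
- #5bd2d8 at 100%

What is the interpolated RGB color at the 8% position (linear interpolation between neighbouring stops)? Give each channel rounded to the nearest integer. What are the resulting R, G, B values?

(59, 101, 145)

8% lies between the 0% and 13% stops, so the local fraction is t = (8 − 0)/(13 − 0) = 8/13 ≈ 0.6154.
#176cce → (23, 108, 206); #52616b → (82, 97, 107).
R = 23 + 0.6154 × (82 − 23) = 59.309 → 59
G = 108 + 0.6154 × (97 − 108) = 101.231 → 101
B = 206 + 0.6154 × (107 − 206) = 145.075 → 145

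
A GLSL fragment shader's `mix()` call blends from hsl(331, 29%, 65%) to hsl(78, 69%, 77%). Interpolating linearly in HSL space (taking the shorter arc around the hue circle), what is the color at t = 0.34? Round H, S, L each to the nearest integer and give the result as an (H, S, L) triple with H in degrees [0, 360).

(7, 43, 69)

Hue: 78 − 331 = -253°, but |-253| > 180 so the shorter arc goes the other way: Δh = -253 + 360 = 107°.
H = 331 + 0.34 × (107) = 367.38 → 367 → 367 mod 360 = 7°
S = 29 + 0.34 × (69 − 29) = 42.6 → 43%
L = 65 + 0.34 × (77 − 65) = 69.08 → 69%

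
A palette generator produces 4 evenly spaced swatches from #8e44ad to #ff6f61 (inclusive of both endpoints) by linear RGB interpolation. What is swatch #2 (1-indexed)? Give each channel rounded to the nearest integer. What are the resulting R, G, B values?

With 4 swatches and endpoints inclusive, swatch 2 sits at t = (2 − 1)/(4 − 1) = 1/3 ≈ 0.3333.
#8e44ad → (142, 68, 173); #ff6f61 → (255, 111, 97).
R = 142 + 0.3333 × (255 − 142) = 179.663 → 180
G = 68 + 0.3333 × (111 − 68) = 82.332 → 82
B = 173 + 0.3333 × (97 − 173) = 147.669 → 148

(180, 82, 148)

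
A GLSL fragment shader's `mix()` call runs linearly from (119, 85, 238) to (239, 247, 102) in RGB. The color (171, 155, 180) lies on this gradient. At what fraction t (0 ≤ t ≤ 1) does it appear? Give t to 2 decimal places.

0.43

Invert the lerp on the G channel (largest span, 162): t = (155 − 85) / (247 − 85) = 70/162 = 0.4321.
Check on R: (171 − 119)/(239 − 119) = 0.4333 ✓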